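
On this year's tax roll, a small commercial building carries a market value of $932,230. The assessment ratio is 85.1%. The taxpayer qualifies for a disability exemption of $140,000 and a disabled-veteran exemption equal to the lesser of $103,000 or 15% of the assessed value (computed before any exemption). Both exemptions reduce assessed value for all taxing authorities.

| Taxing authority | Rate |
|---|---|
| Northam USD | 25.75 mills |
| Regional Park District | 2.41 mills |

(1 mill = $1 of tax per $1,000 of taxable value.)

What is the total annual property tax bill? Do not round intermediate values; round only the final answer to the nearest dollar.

Assessed value = $932,230 × 0.851 = $793,327.73
Disabled-veteran exemption = min($103,000, 15% × $793,327.73) = min($103,000, $118,999.1595) = $103,000 (dollar cap binds)
Taxable value = $793,327.73 − $140,000 − $103,000 = $550,327.73
Northam USD: $550,327.73 × 0.02575 = $14,170.9390475
Regional Park District: $550,327.73 × 0.00241 = $1,326.2898293
Total = $15,497.2288768

$15,497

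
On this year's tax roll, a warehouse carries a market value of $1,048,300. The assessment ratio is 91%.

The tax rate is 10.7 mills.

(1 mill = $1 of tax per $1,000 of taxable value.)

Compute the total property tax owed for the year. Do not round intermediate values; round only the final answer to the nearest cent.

$10,207.30

Assessed value = $1,048,300 × 0.91 = $953,953
Tax = $953,953 × 0.0107 = $10,207.2971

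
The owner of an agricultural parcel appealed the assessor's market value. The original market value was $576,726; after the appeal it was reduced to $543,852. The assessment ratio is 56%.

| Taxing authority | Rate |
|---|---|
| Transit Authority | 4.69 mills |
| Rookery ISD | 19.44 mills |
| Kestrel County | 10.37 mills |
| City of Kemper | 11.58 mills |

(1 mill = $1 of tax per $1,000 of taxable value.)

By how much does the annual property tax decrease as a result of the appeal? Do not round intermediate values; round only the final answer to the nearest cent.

$848.31

Old assessed value = $576,726 × 0.56 = $322,966.56
New assessed value = $543,852 × 0.56 = $304,557.12
Combined rate = 0.00469 + 0.01944 + 0.01037 + 0.01158 = 0.04608
Old tax = $322,966.56 × 0.04608 = $14,882.2990848
New tax = $304,557.12 × 0.04608 = $14,033.9920896
Reduction = $14,882.2990848 − $14,033.9920896 = $848.3069952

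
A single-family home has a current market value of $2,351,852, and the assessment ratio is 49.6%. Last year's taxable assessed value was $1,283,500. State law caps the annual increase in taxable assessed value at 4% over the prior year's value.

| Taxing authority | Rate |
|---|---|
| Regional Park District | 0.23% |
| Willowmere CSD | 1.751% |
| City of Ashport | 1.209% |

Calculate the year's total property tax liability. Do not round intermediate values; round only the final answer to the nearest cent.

Uncapped assessed value = $2,351,852 × 0.496 = $1,166,518.592
Cap limit = $1,283,500 × 1.04 = $1,334,840
Taxable assessed value = min($1,166,518.592, $1,334,840) = $1,166,518.592 (cap does not bind)
Regional Park District: $1,166,518.592 × 0.0023 = $2,682.9927616
Willowmere CSD: $1,166,518.592 × 0.01751 = $20,425.74054592
City of Ashport: $1,166,518.592 × 0.01209 = $14,103.20977728
Total = $37,211.9430848

$37,211.94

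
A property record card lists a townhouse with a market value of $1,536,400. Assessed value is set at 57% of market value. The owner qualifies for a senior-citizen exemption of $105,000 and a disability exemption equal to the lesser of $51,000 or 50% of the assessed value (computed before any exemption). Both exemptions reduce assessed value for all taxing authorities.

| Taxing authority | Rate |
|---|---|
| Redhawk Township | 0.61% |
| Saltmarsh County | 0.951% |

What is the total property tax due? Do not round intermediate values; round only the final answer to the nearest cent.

Assessed value = $1,536,400 × 0.57 = $875,748
Disability exemption = min($51,000, 50% × $875,748) = min($51,000, $437,874) = $51,000 (dollar cap binds)
Taxable value = $875,748 − $105,000 − $51,000 = $719,748
Redhawk Township: $719,748 × 0.0061 = $4,390.4628
Saltmarsh County: $719,748 × 0.00951 = $6,844.80348
Total = $11,235.26628

$11,235.27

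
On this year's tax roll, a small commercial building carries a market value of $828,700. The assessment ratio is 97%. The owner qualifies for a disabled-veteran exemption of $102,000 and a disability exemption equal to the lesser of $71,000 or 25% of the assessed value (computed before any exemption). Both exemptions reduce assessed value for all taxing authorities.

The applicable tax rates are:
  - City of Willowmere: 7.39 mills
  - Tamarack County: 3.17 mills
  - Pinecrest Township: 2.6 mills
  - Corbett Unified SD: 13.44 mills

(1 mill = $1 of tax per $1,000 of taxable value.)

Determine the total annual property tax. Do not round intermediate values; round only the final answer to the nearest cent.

Assessed value = $828,700 × 0.97 = $803,839
Disability exemption = min($71,000, 25% × $803,839) = min($71,000, $200,959.75) = $71,000 (dollar cap binds)
Taxable value = $803,839 − $102,000 − $71,000 = $630,839
City of Willowmere: $630,839 × 0.00739 = $4,661.90021
Tamarack County: $630,839 × 0.00317 = $1,999.75963
Pinecrest Township: $630,839 × 0.0026 = $1,640.1814
Corbett Unified SD: $630,839 × 0.01344 = $8,478.47616
Total = $16,780.3174

$16,780.32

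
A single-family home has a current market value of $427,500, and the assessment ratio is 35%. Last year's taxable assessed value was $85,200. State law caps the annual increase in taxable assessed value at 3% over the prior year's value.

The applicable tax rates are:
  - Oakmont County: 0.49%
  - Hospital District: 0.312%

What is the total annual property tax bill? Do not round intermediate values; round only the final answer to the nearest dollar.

Uncapped assessed value = $427,500 × 0.35 = $149,625
Cap limit = $85,200 × 1.03 = $87,756
Taxable assessed value = min($149,625, $87,756) = $87,756 (cap binds)
Oakmont County: $87,756 × 0.0049 = $430.0044
Hospital District: $87,756 × 0.00312 = $273.79872
Total = $703.80312

$704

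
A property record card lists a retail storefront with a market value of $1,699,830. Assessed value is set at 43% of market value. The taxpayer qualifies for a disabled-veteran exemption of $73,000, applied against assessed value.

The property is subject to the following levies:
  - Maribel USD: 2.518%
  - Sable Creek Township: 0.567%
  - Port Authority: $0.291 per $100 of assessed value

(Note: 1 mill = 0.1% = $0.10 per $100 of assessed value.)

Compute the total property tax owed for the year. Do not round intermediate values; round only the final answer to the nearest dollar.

$22,212

Assessed value = $1,699,830 × 0.43 = $730,926.9
Taxable value = $730,926.9 − $73,000 = $657,926.9
Maribel USD: $657,926.9 × 0.02518 = $16,566.599342
Sable Creek Township: $657,926.9 × 0.00567 = $3,730.445523
Port Authority: $657,926.9 × 0.00291 = $1,914.567279
Total = $22,211.612144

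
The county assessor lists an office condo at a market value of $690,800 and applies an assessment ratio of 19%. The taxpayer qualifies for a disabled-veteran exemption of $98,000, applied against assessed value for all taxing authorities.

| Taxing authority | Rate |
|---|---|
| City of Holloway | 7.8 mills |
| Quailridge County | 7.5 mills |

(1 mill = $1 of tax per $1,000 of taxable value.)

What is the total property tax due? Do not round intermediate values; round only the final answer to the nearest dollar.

$509

Assessed value = $690,800 × 0.19 = $131,252
Taxable value = $131,252 − $98,000 = $33,252
City of Holloway: $33,252 × 0.0078 = $259.3656
Quailridge County: $33,252 × 0.0075 = $249.39
Total = $259.3656 + $249.39 = $508.7556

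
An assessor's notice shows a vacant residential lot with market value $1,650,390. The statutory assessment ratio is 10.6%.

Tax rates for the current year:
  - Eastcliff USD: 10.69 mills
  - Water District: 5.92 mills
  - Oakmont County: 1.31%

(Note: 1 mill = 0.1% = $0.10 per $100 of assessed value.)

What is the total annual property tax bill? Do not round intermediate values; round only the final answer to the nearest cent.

$5,197.51

Assessed value = $1,650,390 × 0.106 = $174,941.34
Eastcliff USD: $174,941.34 × 0.01069 = $1,870.1229246
Water District: $174,941.34 × 0.00592 = $1,035.6527328
Oakmont County: $174,941.34 × 0.0131 = $2,291.731554
Total = $5,197.5072114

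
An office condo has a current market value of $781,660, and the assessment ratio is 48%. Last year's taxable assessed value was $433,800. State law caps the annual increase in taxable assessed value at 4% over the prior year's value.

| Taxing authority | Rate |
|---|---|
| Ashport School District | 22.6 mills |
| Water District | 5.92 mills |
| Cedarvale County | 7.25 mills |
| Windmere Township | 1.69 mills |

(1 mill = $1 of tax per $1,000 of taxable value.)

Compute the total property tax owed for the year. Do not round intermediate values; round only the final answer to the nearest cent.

$14,054.87

Uncapped assessed value = $781,660 × 0.48 = $375,196.8
Cap limit = $433,800 × 1.04 = $451,152
Taxable assessed value = min($375,196.8, $451,152) = $375,196.8 (cap does not bind)
Ashport School District: $375,196.8 × 0.0226 = $8,479.44768
Water District: $375,196.8 × 0.00592 = $2,221.165056
Cedarvale County: $375,196.8 × 0.00725 = $2,720.1768
Windmere Township: $375,196.8 × 0.00169 = $634.082592
Total = $14,054.872128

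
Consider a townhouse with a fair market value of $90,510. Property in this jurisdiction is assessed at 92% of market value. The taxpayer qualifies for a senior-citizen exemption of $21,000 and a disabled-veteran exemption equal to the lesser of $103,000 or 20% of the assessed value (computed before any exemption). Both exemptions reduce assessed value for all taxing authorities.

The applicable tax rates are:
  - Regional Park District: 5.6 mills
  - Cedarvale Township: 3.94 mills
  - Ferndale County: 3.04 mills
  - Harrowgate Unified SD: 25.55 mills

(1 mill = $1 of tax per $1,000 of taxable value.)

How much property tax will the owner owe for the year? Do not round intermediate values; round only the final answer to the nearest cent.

Assessed value = $90,510 × 0.92 = $83,269.2
Disabled-veteran exemption = min($103,000, 20% × $83,269.2) = min($103,000, $16,653.84) = $16,653.84 (percentage binds)
Taxable value = $83,269.2 − $21,000 − $16,653.84 = $45,615.36
Regional Park District: $45,615.36 × 0.0056 = $255.446016
Cedarvale Township: $45,615.36 × 0.00394 = $179.7245184
Ferndale County: $45,615.36 × 0.00304 = $138.6706944
Harrowgate Unified SD: $45,615.36 × 0.02555 = $1,165.472448
Total = $1,739.3136768

$1,739.31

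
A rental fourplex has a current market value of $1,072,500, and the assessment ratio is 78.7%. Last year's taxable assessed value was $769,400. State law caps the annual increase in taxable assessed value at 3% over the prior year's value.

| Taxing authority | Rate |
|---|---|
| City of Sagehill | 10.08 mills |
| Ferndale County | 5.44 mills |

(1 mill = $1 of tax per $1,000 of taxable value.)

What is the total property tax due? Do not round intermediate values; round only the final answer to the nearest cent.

Uncapped assessed value = $1,072,500 × 0.787 = $844,057.5
Cap limit = $769,400 × 1.03 = $792,482
Taxable assessed value = min($844,057.5, $792,482) = $792,482 (cap binds)
City of Sagehill: $792,482 × 0.01008 = $7,988.21856
Ferndale County: $792,482 × 0.00544 = $4,311.10208
Total = $12,299.32064

$12,299.32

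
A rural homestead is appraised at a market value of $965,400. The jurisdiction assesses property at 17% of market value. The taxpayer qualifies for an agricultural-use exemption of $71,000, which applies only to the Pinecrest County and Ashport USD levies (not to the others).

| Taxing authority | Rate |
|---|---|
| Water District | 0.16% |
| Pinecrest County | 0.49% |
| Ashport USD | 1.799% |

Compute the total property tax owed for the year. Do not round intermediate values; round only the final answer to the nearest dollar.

$2,394

Assessed value = $965,400 × 0.17 = $164,118
Water District: $164,118 × 0.0016 = $262.5888
Pinecrest County: ($164,118 − $71,000) × 0.0049 = $93,118 × 0.0049 = $456.2782
Ashport USD: ($164,118 − $71,000) × 0.01799 = $93,118 × 0.01799 = $1,675.19282
Total = $2,394.05982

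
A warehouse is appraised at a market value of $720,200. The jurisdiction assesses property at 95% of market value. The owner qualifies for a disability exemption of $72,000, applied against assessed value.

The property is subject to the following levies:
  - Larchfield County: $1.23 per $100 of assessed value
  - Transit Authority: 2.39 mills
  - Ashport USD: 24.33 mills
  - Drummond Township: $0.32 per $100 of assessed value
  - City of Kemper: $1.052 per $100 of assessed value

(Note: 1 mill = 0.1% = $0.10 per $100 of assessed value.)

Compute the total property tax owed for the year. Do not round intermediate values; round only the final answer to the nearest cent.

$32,286.90

Assessed value = $720,200 × 0.95 = $684,190
Taxable value = $684,190 − $72,000 = $612,190
Larchfield County: $612,190 × 0.0123 = $7,529.937
Transit Authority: $612,190 × 0.00239 = $1,463.1341
Ashport USD: $612,190 × 0.02433 = $14,894.5827
Drummond Township: $612,190 × 0.0032 = $1,959.008
City of Kemper: $612,190 × 0.01052 = $6,440.2388
Total = $32,286.9006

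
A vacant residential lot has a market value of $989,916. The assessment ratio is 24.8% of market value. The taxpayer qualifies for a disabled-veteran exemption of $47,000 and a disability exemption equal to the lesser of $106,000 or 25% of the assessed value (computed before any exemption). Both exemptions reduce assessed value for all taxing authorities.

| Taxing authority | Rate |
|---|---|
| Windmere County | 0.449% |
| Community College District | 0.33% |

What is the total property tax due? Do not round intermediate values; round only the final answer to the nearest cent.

$1,068.20

Assessed value = $989,916 × 0.248 = $245,499.168
Disability exemption = min($106,000, 25% × $245,499.168) = min($106,000, $61,374.792) = $61,374.792 (percentage binds)
Taxable value = $245,499.168 − $47,000 − $61,374.792 = $137,124.376
Windmere County: $137,124.376 × 0.00449 = $615.68844824
Community College District: $137,124.376 × 0.0033 = $452.5104408
Total = $1,068.19888904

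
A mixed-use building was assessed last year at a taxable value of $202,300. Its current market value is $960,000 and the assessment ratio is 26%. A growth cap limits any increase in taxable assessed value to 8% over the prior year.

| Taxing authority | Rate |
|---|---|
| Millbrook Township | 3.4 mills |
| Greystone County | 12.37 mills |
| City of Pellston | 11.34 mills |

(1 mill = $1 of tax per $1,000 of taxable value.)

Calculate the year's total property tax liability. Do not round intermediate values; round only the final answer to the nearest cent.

$5,923.10

Uncapped assessed value = $960,000 × 0.26 = $249,600
Cap limit = $202,300 × 1.08 = $218,484
Taxable assessed value = min($249,600, $218,484) = $218,484 (cap binds)
Millbrook Township: $218,484 × 0.0034 = $742.8456
Greystone County: $218,484 × 0.01237 = $2,702.64708
City of Pellston: $218,484 × 0.01134 = $2,477.60856
Total = $5,923.10124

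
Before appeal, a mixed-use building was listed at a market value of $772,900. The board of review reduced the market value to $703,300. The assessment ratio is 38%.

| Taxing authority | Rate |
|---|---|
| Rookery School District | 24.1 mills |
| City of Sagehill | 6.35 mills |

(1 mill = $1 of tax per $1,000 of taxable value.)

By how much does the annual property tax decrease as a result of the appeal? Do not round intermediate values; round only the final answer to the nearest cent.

$805.34

Old assessed value = $772,900 × 0.38 = $293,702
New assessed value = $703,300 × 0.38 = $267,254
Combined rate = 0.0241 + 0.00635 = 0.03045
Old tax = $293,702 × 0.03045 = $8,943.2259
New tax = $267,254 × 0.03045 = $8,137.8843
Reduction = $8,943.2259 − $8,137.8843 = $805.3416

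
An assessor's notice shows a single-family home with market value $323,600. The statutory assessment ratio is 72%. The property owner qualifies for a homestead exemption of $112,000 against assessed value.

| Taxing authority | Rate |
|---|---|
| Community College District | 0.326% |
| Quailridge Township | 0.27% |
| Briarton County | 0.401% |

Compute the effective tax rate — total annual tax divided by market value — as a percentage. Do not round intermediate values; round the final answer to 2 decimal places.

Assessed value = $323,600 × 0.72 = $232,992
Taxable value = $232,992 − $112,000 = $120,992
Community College District: $120,992 × 0.00326 = $394.43392
Quailridge Township: $120,992 × 0.0027 = $326.6784
Briarton County: $120,992 × 0.00401 = $485.17792
Total tax = $1,206.29024
Effective rate = $1,206.29024 ÷ $323,600 = 0.37% of market value

0.37%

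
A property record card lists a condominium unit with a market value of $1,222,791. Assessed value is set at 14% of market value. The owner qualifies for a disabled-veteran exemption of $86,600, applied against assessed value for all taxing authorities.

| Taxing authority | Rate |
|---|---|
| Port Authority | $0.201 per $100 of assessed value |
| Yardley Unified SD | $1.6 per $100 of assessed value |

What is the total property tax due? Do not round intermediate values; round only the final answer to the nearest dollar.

$1,523

Assessed value = $1,222,791 × 0.14 = $171,190.74
Taxable value = $171,190.74 − $86,600 = $84,590.74
Port Authority: $84,590.74 × 0.00201 = $170.0273874
Yardley Unified SD: $84,590.74 × 0.016 = $1,353.45184
Total = $170.0273874 + $1,353.45184 = $1,523.4792274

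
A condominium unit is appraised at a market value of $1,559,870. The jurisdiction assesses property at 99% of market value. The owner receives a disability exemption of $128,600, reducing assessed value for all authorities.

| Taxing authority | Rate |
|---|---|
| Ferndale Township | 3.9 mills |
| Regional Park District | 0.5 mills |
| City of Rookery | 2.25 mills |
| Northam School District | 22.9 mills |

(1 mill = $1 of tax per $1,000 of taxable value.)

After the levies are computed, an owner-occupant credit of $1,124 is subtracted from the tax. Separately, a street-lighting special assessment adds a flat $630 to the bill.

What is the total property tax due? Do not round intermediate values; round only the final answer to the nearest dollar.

$41,339

Assessed value = $1,559,870 × 0.99 = $1,544,271.3
Taxable value = $1,544,271.3 − $128,600 = $1,415,671.3
Ferndale Township: $1,415,671.3 × 0.0039 = $5,521.11807
Regional Park District: $1,415,671.3 × 0.0005 = $707.83565
City of Rookery: $1,415,671.3 × 0.00225 = $3,185.260425
Northam School District: $1,415,671.3 × 0.0229 = $32,418.87277
Levies subtotal = $41,833.086915
After credit = $41,833.086915 − $1,124 = $40,709.086915
Total = $40,709.086915 + $630 = $41,339.086915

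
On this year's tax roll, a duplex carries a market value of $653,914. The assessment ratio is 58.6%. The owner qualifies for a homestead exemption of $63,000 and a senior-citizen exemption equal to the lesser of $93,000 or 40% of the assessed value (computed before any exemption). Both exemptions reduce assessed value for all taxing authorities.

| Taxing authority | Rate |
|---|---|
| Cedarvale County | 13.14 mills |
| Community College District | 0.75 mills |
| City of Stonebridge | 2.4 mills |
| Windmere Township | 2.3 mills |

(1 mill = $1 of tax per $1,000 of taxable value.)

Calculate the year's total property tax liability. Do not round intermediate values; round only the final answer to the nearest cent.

$4,223.53

Assessed value = $653,914 × 0.586 = $383,193.604
Senior-citizen exemption = min($93,000, 40% × $383,193.604) = min($93,000, $153,277.4416) = $93,000 (dollar cap binds)
Taxable value = $383,193.604 − $63,000 − $93,000 = $227,193.604
Cedarvale County: $227,193.604 × 0.01314 = $2,985.32395656
Community College District: $227,193.604 × 0.00075 = $170.395203
City of Stonebridge: $227,193.604 × 0.0024 = $545.2646496
Windmere Township: $227,193.604 × 0.0023 = $522.5452892
Total = $4,223.52909836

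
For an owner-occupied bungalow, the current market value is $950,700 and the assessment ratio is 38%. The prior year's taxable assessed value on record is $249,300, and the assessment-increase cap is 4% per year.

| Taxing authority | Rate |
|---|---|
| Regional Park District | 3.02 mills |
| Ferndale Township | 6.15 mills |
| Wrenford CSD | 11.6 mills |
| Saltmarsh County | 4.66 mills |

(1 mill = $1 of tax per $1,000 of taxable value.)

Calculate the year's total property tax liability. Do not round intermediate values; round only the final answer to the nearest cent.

$6,593.29

Uncapped assessed value = $950,700 × 0.38 = $361,266
Cap limit = $249,300 × 1.04 = $259,272
Taxable assessed value = min($361,266, $259,272) = $259,272 (cap binds)
Regional Park District: $259,272 × 0.00302 = $783.00144
Ferndale Township: $259,272 × 0.00615 = $1,594.5228
Wrenford CSD: $259,272 × 0.0116 = $3,007.5552
Saltmarsh County: $259,272 × 0.00466 = $1,208.20752
Total = $6,593.28696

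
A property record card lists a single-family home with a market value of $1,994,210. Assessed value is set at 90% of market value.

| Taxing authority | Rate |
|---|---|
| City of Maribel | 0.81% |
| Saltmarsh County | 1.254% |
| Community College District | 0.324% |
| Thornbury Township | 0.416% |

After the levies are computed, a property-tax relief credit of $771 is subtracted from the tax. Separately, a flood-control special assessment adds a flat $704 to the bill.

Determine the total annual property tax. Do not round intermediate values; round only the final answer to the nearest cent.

$50,258.88

Assessed value = $1,994,210 × 0.9 = $1,794,789
City of Maribel: $1,794,789 × 0.0081 = $14,537.7909
Saltmarsh County: $1,794,789 × 0.01254 = $22,506.65406
Community College District: $1,794,789 × 0.00324 = $5,815.11636
Thornbury Township: $1,794,789 × 0.00416 = $7,466.32224
Levies subtotal = $50,325.88356
After credit = $50,325.88356 − $771 = $49,554.88356
Total = $49,554.88356 + $704 = $50,258.88356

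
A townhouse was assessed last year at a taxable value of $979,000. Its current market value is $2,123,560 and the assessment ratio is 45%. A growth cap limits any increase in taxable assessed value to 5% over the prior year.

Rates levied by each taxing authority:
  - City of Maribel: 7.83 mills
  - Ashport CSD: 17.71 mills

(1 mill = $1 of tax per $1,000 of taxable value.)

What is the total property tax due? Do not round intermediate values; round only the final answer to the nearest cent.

Uncapped assessed value = $2,123,560 × 0.45 = $955,602
Cap limit = $979,000 × 1.05 = $1,027,950
Taxable assessed value = min($955,602, $1,027,950) = $955,602 (cap does not bind)
City of Maribel: $955,602 × 0.00783 = $7,482.36366
Ashport CSD: $955,602 × 0.01771 = $16,923.71142
Total = $24,406.07508

$24,406.08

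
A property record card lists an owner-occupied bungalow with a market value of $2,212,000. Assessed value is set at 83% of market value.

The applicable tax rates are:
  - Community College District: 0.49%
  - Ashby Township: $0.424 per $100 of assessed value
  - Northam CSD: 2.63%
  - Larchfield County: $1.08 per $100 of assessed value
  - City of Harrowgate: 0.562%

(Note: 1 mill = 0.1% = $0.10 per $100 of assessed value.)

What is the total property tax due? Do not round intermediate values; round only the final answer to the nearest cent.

$95,212.89

Assessed value = $2,212,000 × 0.83 = $1,835,960
Community College District: $1,835,960 × 0.0049 = $8,996.204
Ashby Township: $1,835,960 × 0.00424 = $7,784.4704
Northam CSD: $1,835,960 × 0.0263 = $48,285.748
Larchfield County: $1,835,960 × 0.0108 = $19,828.368
City of Harrowgate: $1,835,960 × 0.00562 = $10,318.0952
Total = $95,212.8856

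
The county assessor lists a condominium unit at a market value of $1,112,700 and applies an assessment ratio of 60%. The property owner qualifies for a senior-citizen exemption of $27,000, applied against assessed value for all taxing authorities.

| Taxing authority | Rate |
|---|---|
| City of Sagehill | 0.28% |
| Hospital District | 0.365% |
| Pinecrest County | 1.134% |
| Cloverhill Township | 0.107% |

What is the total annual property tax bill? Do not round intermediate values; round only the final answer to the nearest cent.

$12,082.09

Assessed value = $1,112,700 × 0.6 = $667,620
Taxable value = $667,620 − $27,000 = $640,620
City of Sagehill: $640,620 × 0.0028 = $1,793.736
Hospital District: $640,620 × 0.00365 = $2,338.263
Pinecrest County: $640,620 × 0.01134 = $7,264.6308
Cloverhill Township: $640,620 × 0.00107 = $685.4634
Total = $1,793.736 + $2,338.263 + $7,264.6308 + $685.4634 = $12,082.0932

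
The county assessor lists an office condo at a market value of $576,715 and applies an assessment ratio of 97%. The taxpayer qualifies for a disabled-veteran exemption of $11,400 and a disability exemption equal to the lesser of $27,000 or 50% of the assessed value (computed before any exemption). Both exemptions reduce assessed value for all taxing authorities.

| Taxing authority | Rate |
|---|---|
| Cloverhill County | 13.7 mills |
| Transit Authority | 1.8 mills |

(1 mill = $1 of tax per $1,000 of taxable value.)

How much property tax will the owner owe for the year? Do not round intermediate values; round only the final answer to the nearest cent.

$8,075.71

Assessed value = $576,715 × 0.97 = $559,413.55
Disability exemption = min($27,000, 50% × $559,413.55) = min($27,000, $279,706.775) = $27,000 (dollar cap binds)
Taxable value = $559,413.55 − $11,400 − $27,000 = $521,013.55
Cloverhill County: $521,013.55 × 0.0137 = $7,137.885635
Transit Authority: $521,013.55 × 0.0018 = $937.82439
Total = $8,075.710025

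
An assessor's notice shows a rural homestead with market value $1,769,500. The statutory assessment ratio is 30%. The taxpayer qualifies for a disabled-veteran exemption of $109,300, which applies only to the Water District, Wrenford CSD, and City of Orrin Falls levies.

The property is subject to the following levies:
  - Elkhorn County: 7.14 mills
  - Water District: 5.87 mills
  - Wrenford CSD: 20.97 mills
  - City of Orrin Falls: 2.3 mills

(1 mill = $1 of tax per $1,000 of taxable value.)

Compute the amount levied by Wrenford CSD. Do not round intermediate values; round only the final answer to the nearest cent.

Assessed value = $1,769,500 × 0.3 = $530,850
Wrenford CSD taxable value = $530,850 − $109,300 = $421,550
Wrenford CSD levy = $421,550 × 0.02097 = $8,839.9035

$8,839.90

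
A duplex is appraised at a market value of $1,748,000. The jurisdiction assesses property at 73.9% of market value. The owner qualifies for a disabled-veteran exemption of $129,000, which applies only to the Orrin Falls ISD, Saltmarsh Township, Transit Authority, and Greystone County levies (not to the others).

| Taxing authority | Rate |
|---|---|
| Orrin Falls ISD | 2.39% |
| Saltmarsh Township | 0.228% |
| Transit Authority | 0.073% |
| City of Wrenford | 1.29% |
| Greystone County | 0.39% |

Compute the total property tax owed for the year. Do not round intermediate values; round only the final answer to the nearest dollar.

$52,489

Assessed value = $1,748,000 × 0.739 = $1,291,772
Orrin Falls ISD: ($1,291,772 − $129,000) × 0.0239 = $1,162,772 × 0.0239 = $27,790.2508
Saltmarsh Township: ($1,291,772 − $129,000) × 0.00228 = $1,162,772 × 0.00228 = $2,651.12016
Transit Authority: ($1,291,772 − $129,000) × 0.00073 = $1,162,772 × 0.00073 = $848.82356
City of Wrenford: $1,291,772 × 0.0129 = $16,663.8588
Greystone County: ($1,291,772 − $129,000) × 0.0039 = $1,162,772 × 0.0039 = $4,534.8108
Total = $52,488.86412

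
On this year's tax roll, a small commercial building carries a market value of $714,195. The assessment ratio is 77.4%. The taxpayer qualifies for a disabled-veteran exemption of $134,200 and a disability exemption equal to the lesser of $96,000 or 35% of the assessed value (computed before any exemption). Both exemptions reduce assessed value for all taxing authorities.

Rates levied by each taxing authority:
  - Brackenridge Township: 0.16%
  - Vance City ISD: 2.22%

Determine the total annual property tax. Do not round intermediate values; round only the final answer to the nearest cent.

Assessed value = $714,195 × 0.774 = $552,786.93
Disability exemption = min($96,000, 35% × $552,786.93) = min($96,000, $193,475.4255) = $96,000 (dollar cap binds)
Taxable value = $552,786.93 − $134,200 − $96,000 = $322,586.93
Brackenridge Township: $322,586.93 × 0.0016 = $516.139088
Vance City ISD: $322,586.93 × 0.0222 = $7,161.429846
Total = $7,677.568934

$7,677.57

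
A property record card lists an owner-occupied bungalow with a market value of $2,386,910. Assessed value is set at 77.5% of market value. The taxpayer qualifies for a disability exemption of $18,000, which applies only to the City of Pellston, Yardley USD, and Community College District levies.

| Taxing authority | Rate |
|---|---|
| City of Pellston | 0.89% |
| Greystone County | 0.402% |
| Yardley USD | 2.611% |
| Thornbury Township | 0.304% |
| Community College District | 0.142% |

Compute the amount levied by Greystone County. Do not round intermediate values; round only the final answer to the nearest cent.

$7,436.42

Assessed value = $2,386,910 × 0.775 = $1,849,855.25
Greystone County taxable value = $1,849,855.25 (exemption does not apply)
Greystone County levy = $1,849,855.25 × 0.00402 = $7,436.418105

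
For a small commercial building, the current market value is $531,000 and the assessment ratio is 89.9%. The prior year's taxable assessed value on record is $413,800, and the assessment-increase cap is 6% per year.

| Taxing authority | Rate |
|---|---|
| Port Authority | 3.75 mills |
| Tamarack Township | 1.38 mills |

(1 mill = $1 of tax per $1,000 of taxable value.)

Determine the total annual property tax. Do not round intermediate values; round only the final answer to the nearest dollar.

$2,250

Uncapped assessed value = $531,000 × 0.899 = $477,369
Cap limit = $413,800 × 1.06 = $438,628
Taxable assessed value = min($477,369, $438,628) = $438,628 (cap binds)
Port Authority: $438,628 × 0.00375 = $1,644.855
Tamarack Township: $438,628 × 0.00138 = $605.30664
Total = $2,250.16164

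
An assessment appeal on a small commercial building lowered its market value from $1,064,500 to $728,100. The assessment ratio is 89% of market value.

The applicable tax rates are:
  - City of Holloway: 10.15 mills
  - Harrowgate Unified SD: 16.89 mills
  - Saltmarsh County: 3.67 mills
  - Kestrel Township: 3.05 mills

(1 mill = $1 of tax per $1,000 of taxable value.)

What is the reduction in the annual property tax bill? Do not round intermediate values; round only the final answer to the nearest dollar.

Old assessed value = $1,064,500 × 0.89 = $947,405
New assessed value = $728,100 × 0.89 = $648,009
Combined rate = 0.01015 + 0.01689 + 0.00367 + 0.00305 = 0.03376
Old tax = $947,405 × 0.03376 = $31,984.3928
New tax = $648,009 × 0.03376 = $21,876.78384
Reduction = $31,984.3928 − $21,876.78384 = $10,107.60896

$10,108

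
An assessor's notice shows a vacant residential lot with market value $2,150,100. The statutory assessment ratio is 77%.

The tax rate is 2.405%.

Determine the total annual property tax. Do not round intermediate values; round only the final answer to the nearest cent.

$39,816.63

Assessed value = $2,150,100 × 0.77 = $1,655,577
Tax = $1,655,577 × 0.02405 = $39,816.62685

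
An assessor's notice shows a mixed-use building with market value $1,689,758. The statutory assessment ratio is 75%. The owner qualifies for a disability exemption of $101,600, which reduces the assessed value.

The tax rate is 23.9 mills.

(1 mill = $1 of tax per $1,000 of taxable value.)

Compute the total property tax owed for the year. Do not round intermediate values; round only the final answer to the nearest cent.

$27,860.67

Assessed value = $1,689,758 × 0.75 = $1,267,318.5
Taxable value = $1,267,318.5 − $101,600 = $1,165,718.5
Tax = $1,165,718.5 × 0.0239 = $27,860.67215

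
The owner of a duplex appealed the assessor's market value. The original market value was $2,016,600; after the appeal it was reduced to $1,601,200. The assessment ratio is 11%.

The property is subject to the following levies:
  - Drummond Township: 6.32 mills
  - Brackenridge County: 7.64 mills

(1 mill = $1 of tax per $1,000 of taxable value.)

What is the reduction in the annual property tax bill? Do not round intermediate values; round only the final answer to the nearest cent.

$637.89

Old assessed value = $2,016,600 × 0.11 = $221,826
New assessed value = $1,601,200 × 0.11 = $176,132
Combined rate = 0.00632 + 0.00764 = 0.01396
Old tax = $221,826 × 0.01396 = $3,096.69096
New tax = $176,132 × 0.01396 = $2,458.80272
Reduction = $3,096.69096 − $2,458.80272 = $637.88824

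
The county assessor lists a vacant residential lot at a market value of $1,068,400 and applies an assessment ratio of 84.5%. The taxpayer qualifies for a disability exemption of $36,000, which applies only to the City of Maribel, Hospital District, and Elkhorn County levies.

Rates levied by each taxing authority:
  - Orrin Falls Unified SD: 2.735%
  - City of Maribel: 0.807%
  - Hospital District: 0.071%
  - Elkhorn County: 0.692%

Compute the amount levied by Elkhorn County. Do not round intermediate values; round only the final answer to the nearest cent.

$5,998.24

Assessed value = $1,068,400 × 0.845 = $902,798
Elkhorn County taxable value = $902,798 − $36,000 = $866,798
Elkhorn County levy = $866,798 × 0.00692 = $5,998.24216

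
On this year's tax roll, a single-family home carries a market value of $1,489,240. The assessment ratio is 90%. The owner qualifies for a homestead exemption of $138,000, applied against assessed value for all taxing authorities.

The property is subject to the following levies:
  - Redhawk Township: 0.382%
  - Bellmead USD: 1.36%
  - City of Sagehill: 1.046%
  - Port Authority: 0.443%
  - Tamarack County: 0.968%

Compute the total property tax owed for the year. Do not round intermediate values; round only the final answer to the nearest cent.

Assessed value = $1,489,240 × 0.9 = $1,340,316
Taxable value = $1,340,316 − $138,000 = $1,202,316
Redhawk Township: $1,202,316 × 0.00382 = $4,592.84712
Bellmead USD: $1,202,316 × 0.0136 = $16,351.4976
City of Sagehill: $1,202,316 × 0.01046 = $12,576.22536
Port Authority: $1,202,316 × 0.00443 = $5,326.25988
Tamarack County: $1,202,316 × 0.00968 = $11,638.41888
Total = $4,592.84712 + $16,351.4976 + $12,576.22536 + $5,326.25988 + $11,638.41888 = $50,485.24884

$50,485.25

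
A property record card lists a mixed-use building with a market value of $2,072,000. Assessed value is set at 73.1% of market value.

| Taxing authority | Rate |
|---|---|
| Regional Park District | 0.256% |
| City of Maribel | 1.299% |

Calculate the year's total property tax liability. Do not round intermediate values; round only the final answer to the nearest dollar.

$23,553

Assessed value = $2,072,000 × 0.731 = $1,514,632
Regional Park District: $1,514,632 × 0.00256 = $3,877.45792
City of Maribel: $1,514,632 × 0.01299 = $19,675.06968
Total = $3,877.45792 + $19,675.06968 = $23,552.5276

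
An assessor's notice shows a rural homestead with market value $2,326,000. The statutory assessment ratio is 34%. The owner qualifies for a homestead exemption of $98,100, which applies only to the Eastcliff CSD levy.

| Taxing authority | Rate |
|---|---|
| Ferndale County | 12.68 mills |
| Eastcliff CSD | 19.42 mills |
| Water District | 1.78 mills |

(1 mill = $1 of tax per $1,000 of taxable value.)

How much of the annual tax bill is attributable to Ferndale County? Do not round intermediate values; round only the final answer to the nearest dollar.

Assessed value = $2,326,000 × 0.34 = $790,840
Ferndale County taxable value = $790,840 (exemption does not apply)
Ferndale County levy = $790,840 × 0.01268 = $10,027.8512

$10,028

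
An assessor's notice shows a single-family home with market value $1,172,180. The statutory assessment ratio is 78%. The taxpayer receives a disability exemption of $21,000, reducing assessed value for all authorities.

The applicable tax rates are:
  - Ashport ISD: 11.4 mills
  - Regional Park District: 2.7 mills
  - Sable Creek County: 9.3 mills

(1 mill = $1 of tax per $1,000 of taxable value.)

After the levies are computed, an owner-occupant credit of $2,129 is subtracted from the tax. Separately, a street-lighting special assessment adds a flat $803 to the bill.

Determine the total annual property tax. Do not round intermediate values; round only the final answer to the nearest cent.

Assessed value = $1,172,180 × 0.78 = $914,300.4
Taxable value = $914,300.4 − $21,000 = $893,300.4
Ashport ISD: $893,300.4 × 0.0114 = $10,183.62456
Regional Park District: $893,300.4 × 0.0027 = $2,411.91108
Sable Creek County: $893,300.4 × 0.0093 = $8,307.69372
Levies subtotal = $20,903.22936
After credit = $20,903.22936 − $2,129 = $18,774.22936
Total = $18,774.22936 + $803 = $19,577.22936

$19,577.23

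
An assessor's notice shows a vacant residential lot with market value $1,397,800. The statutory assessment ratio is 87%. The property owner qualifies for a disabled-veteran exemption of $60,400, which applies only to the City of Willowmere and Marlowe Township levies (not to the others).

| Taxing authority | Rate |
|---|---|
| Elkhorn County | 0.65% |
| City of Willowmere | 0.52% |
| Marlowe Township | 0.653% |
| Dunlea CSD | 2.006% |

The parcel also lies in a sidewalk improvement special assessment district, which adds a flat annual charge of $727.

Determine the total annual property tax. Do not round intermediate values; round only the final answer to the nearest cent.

$46,582.44

Assessed value = $1,397,800 × 0.87 = $1,216,086
Elkhorn County: $1,216,086 × 0.0065 = $7,904.559
City of Willowmere: ($1,216,086 − $60,400) × 0.0052 = $1,155,686 × 0.0052 = $6,009.5672
Marlowe Township: ($1,216,086 − $60,400) × 0.00653 = $1,155,686 × 0.00653 = $7,546.62958
Dunlea CSD: $1,216,086 × 0.02006 = $24,394.68516
Levies subtotal = $45,855.44094
Total = $45,855.44094 + $727 = $46,582.44094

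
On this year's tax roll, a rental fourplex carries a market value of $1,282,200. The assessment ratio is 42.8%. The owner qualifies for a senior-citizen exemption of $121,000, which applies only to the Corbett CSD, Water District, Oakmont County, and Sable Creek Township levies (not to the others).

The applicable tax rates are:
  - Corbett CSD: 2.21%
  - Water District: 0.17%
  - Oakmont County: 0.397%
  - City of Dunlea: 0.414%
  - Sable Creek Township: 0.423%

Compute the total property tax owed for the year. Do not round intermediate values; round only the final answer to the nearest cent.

$15,960.97

Assessed value = $1,282,200 × 0.428 = $548,781.6
Corbett CSD: ($548,781.6 − $121,000) × 0.0221 = $427,781.6 × 0.0221 = $9,453.97336
Water District: ($548,781.6 − $121,000) × 0.0017 = $427,781.6 × 0.0017 = $727.22872
Oakmont County: ($548,781.6 − $121,000) × 0.00397 = $427,781.6 × 0.00397 = $1,698.292952
City of Dunlea: $548,781.6 × 0.00414 = $2,271.955824
Sable Creek Township: ($548,781.6 − $121,000) × 0.00423 = $427,781.6 × 0.00423 = $1,809.516168
Total = $15,960.967024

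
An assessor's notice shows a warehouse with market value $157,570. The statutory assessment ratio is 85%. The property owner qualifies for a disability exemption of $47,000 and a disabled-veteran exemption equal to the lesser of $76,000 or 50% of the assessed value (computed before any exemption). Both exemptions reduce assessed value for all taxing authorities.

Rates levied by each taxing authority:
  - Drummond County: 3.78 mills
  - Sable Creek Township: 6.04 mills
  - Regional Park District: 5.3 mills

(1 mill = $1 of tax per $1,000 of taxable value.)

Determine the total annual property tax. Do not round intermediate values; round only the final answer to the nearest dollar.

$302

Assessed value = $157,570 × 0.85 = $133,934.5
Disabled-veteran exemption = min($76,000, 50% × $133,934.5) = min($76,000, $66,967.25) = $66,967.25 (percentage binds)
Taxable value = $133,934.5 − $47,000 − $66,967.25 = $19,967.25
Drummond County: $19,967.25 × 0.00378 = $75.476205
Sable Creek Township: $19,967.25 × 0.00604 = $120.60219
Regional Park District: $19,967.25 × 0.0053 = $105.826425
Total = $301.90482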